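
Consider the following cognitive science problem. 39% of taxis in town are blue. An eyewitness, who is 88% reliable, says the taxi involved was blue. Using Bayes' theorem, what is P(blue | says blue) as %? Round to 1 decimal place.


P(blue | says blue) = P(says blue | blue)*P(blue) / [P(says blue | blue)*P(blue) + P(says blue | not blue)*P(not blue)]
Numerator = 0.88 * 0.39 = 0.3432
False identification = 0.12 * 0.61 = 0.0732
P = 0.3432 / (0.3432 + 0.0732)
= 0.3432 / 0.4164
As percentage = 82.4


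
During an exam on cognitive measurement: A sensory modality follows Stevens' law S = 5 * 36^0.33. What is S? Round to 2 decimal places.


S = 5 * 36^0.33
36^0.33 = 3.2627
S = 5 * 3.2627
= 16.31


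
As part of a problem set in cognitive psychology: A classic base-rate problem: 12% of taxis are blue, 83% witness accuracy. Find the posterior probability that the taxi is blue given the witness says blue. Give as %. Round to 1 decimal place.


P(blue | says blue) = P(says blue | blue)*P(blue) / [P(says blue | blue)*P(blue) + P(says blue | not blue)*P(not blue)]
Numerator = 0.83 * 0.12 = 0.0996
False identification = 0.17 * 0.88 = 0.1496
P = 0.0996 / (0.0996 + 0.1496)
= 0.0996 / 0.2492
As percentage = 40.0


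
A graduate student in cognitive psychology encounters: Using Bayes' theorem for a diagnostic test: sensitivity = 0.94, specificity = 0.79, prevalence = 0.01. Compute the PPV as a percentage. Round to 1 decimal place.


PPV = (sens * prev) / (sens * prev + (1-spec) * (1-prev))
Numerator = 0.94 * 0.01 = 0.0094
P(positive and no disease) = (1 - spec) * (1 - prev) = (1 - 0.79) * (1 - 0.01) = 0.2079
Denominator = 0.0094 + 0.2079 = 0.2173
PPV = 0.0094 / 0.2173 = 0.043258
As percentage = 4.3


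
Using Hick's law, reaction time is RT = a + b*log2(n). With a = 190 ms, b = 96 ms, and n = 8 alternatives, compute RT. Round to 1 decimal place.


RT = 190 + 96 * log2(8)
log2(8) = 3.0
RT = 190 + 96 * 3.0
= 190 + 288.0
= 478.0 ms


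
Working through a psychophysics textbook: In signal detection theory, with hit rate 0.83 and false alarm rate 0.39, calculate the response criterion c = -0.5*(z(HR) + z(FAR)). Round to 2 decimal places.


c = -0.5 * (z(HR) + z(FAR))
z(0.83) = 0.9542
z(0.39) = -0.2793
c = -0.5 * (0.9542 + -0.2793)
= -0.5 * 0.6749
= -0.34


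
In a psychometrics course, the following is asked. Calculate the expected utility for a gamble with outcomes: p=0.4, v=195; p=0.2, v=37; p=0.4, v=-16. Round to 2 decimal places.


EU = sum(p_i * v_i)
0.4 * 195 = 78.0
0.2 * 37 = 7.4
0.4 * -16 = -6.4
EU = 78.0 + 7.4 + -6.4
= 79.00


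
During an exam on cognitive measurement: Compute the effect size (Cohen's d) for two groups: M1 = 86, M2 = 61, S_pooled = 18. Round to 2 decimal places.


Cohen's d = (M1 - M2) / S_pooled
= (86 - 61) / 18
= 25 / 18
= 1.39


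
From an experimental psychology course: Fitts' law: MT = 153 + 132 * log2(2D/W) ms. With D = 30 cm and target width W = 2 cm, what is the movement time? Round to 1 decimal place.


MT = 153 + 132 * log2(2*30/2)
2D/W = 30.0
log2(30.0) = 4.9069
MT = 153 + 132 * 4.9069
= 800.7 ms


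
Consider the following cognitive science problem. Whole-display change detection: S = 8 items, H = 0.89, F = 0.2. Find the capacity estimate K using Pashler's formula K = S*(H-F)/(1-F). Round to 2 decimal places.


K = S * (H - F) / (1 - F)
H - F = 0.69
1 - F = 0.8
K = 8 * 0.69 / 0.8
= 6.90


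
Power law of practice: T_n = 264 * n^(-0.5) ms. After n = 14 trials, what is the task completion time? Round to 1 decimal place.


T_n = 264 * 14^(-0.5)
14^(-0.5) = 0.267261
T_n = 264 * 0.267261
= 70.6 ms


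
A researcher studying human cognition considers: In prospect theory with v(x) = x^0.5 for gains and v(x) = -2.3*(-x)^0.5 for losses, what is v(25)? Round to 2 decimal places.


Since x = 25 >= 0, use v(x) = x^0.5
25^0.5 = 5.0
v(25) = 5.00


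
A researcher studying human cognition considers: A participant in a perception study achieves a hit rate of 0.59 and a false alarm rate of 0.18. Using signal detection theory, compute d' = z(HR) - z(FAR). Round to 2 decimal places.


d' = z(HR) - z(FAR)
z(0.59) = 0.2275
z(0.18) = -0.9154
d' = 0.2275 - -0.9154
= 1.14


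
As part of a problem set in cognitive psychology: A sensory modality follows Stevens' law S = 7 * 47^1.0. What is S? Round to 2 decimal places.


S = 7 * 47^1.0
47^1.0 = 47.0
S = 7 * 47.0
= 329.00


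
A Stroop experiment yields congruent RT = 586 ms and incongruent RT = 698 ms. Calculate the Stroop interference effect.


Stroop effect = RT(incongruent) - RT(congruent)
= 698 - 586
= 112 ms


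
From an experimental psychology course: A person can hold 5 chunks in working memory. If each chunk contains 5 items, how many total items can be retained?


Total items = chunks * items_per_chunk
= 5 * 5
= 25


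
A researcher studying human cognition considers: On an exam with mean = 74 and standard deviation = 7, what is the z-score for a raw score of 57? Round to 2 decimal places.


z = (X - mu) / sigma
= (57 - 74) / 7
= -17 / 7
= -2.43


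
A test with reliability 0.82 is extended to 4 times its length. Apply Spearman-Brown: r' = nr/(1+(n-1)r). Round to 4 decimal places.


r_new = n*r / (1 + (n-1)*r)
Numerator = 4 * 0.82 = 3.28
Denominator = 1 + 3 * 0.82 = 3.46
r_new = 3.28 / 3.46
= 0.9480


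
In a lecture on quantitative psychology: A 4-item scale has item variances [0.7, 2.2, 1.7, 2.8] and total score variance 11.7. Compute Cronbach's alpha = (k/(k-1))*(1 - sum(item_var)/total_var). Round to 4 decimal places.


alpha = (k/(k-1)) * (1 - sum(s_i^2)/s_total^2)
sum(item variances) = 7.4
k/(k-1) = 4/3 = 1.333333
1 - 7.4/11.7 = 1 - 0.632479 = 0.367521
alpha = 1.333333 * 0.367521
= 0.4900


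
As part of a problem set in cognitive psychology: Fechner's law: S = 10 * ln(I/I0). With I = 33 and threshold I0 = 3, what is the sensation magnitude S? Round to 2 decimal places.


S = 10 * ln(33/3)
I/I0 = 11.0
ln(11.0) = 2.3979
S = 10 * 2.3979
= 23.98


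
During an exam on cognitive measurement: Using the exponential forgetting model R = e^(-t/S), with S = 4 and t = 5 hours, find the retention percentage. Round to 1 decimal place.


R = e^(-t/S)
-t/S = -5/4 = -1.25
R = e^(-1.25) = 0.286505
Percentage = 0.286505 * 100
= 28.7


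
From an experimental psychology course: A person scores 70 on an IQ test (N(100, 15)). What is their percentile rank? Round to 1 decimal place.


z = (IQ - mean) / SD
z = (70 - 100) / 15 = -2.0
Percentile = Phi(-2.0) * 100
Phi(-2.0) = 0.02275
= 2.3


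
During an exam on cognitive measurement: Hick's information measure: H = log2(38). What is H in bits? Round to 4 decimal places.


H = log2(n)
H = log2(38)
= 5.2479


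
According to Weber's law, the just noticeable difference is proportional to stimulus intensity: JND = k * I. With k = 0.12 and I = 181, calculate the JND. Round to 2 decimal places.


JND = k * I
JND = 0.12 * 181
= 21.72


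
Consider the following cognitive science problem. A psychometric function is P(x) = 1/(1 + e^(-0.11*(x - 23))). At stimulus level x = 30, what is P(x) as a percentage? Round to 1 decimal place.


P(x) = 1/(1 + e^(-0.11*(30 - 23)))
Exponent = -0.11 * 7 = -0.77
e^(-0.77) = 0.463013
P = 1/(1 + 0.463013) = 0.683521
Percentage = 68.4


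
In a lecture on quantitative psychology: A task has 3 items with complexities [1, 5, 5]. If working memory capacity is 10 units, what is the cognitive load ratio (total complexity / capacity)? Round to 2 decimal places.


Total complexity = 1 + 5 + 5 = 11
Load = total / capacity = 11 / 10
= 1.10


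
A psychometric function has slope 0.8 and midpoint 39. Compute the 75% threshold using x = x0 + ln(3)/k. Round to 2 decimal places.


At P = 0.75: 0.75 = 1/(1 + e^(-k*(x-x0)))
Solving: e^(-k*(x-x0)) = 1/3
x = x0 + ln(3)/k
ln(3) = 1.0986
x = 39 + 1.0986/0.8
= 39 + 1.3732
= 40.37


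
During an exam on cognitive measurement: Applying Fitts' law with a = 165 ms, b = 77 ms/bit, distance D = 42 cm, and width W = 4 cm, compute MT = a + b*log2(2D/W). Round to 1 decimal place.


MT = 165 + 77 * log2(2*42/4)
2D/W = 21.0
log2(21.0) = 4.3923
MT = 165 + 77 * 4.3923
= 503.2 ms


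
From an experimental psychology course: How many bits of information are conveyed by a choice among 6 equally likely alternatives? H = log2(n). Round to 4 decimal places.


H = log2(n)
H = log2(6)
= 2.5850


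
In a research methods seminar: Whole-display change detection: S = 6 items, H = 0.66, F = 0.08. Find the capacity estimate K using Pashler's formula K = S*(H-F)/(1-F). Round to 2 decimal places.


K = S * (H - F) / (1 - F)
H - F = 0.58
1 - F = 0.92
K = 6 * 0.58 / 0.92
= 3.78


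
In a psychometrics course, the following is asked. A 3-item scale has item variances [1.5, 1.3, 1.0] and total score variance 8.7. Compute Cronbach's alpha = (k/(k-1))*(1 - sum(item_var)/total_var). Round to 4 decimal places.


alpha = (k/(k-1)) * (1 - sum(s_i^2)/s_total^2)
sum(item variances) = 3.8
k/(k-1) = 3/2 = 1.5
1 - 3.8/8.7 = 1 - 0.436782 = 0.563218
alpha = 1.5 * 0.563218
= 0.8448


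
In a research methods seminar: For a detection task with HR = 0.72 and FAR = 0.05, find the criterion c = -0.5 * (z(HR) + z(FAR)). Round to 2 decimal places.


c = -0.5 * (z(HR) + z(FAR))
z(0.72) = 0.5828
z(0.05) = -1.6449
c = -0.5 * (0.5828 + -1.6449)
= -0.5 * -1.0621
= 0.53


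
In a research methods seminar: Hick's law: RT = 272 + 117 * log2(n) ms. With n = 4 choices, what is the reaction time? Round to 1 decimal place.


RT = 272 + 117 * log2(4)
log2(4) = 2.0
RT = 272 + 117 * 2.0
= 272 + 234.0
= 506.0 ms


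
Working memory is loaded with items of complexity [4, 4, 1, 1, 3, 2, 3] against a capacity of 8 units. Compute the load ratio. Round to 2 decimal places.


Total complexity = 4 + 4 + 1 + 1 + 3 + 2 + 3 = 18
Load = total / capacity = 18 / 8
= 2.25


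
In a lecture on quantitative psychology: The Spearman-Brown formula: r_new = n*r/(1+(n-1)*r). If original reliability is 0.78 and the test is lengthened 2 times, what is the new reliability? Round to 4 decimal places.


r_new = n*r / (1 + (n-1)*r)
Numerator = 2 * 0.78 = 1.56
Denominator = 1 + 1 * 0.78 = 1.78
r_new = 1.56 / 1.78
= 0.8764


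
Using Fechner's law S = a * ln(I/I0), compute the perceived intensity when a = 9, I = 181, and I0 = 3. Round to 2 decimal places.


S = 9 * ln(181/3)
I/I0 = 60.333333
ln(60.333333) = 4.0999
S = 9 * 4.0999
= 36.90


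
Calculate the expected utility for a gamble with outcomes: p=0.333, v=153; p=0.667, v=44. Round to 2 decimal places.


EU = sum(p_i * v_i)
0.333 * 153 = 50.949
0.667 * 44 = 29.348
EU = 50.949 + 29.348
= 80.30


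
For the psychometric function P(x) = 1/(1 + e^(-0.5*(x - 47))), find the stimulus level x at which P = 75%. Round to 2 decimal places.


At P = 0.75: 0.75 = 1/(1 + e^(-k*(x-x0)))
Solving: e^(-k*(x-x0)) = 1/3
x = x0 + ln(3)/k
ln(3) = 1.0986
x = 47 + 1.0986/0.5
= 47 + 2.1972
= 49.20


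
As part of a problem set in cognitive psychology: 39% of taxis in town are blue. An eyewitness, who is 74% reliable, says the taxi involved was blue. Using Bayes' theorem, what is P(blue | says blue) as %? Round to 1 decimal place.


P(blue | says blue) = P(says blue | blue)*P(blue) / [P(says blue | blue)*P(blue) + P(says blue | not blue)*P(not blue)]
Numerator = 0.74 * 0.39 = 0.2886
False identification = 0.26 * 0.61 = 0.1586
P = 0.2886 / (0.2886 + 0.1586)
= 0.2886 / 0.4472
As percentage = 64.5


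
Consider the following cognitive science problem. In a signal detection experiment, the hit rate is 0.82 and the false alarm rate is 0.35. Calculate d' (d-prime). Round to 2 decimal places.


d' = z(HR) - z(FAR)
z(0.82) = 0.9154
z(0.35) = -0.3853
d' = 0.9154 - -0.3853
= 1.30


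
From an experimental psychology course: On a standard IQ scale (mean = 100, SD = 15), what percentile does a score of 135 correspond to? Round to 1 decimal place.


z = (IQ - mean) / SD
z = (135 - 100) / 15 = 2.3333
Percentile = Phi(2.3333) * 100
Phi(2.3333) = 0.990184
= 99.0


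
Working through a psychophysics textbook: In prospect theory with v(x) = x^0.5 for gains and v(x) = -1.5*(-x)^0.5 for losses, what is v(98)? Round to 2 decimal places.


Since x = 98 >= 0, use v(x) = x^0.5
98^0.5 = 9.8995
v(98) = 9.90


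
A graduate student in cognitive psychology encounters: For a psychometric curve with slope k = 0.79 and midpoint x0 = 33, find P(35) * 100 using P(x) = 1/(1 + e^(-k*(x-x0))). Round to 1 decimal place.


P(x) = 1/(1 + e^(-0.79*(35 - 33)))
Exponent = -0.79 * 2 = -1.58
e^(-1.58) = 0.205975
P = 1/(1 + 0.205975) = 0.829205
Percentage = 82.9


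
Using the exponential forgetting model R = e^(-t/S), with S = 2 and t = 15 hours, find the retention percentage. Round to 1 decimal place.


R = e^(-t/S)
-t/S = -15/2 = -7.5
R = e^(-7.5) = 0.000553
Percentage = 0.000553 * 100
= 0.1


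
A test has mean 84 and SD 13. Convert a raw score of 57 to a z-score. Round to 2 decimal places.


z = (X - mu) / sigma
= (57 - 84) / 13
= -27 / 13
= -2.08


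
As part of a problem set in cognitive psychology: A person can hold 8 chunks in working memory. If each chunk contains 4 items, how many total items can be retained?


Total items = chunks * items_per_chunk
= 8 * 4
= 32


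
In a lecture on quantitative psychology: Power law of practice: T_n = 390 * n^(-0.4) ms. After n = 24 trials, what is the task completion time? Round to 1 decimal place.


T_n = 390 * 24^(-0.4)
24^(-0.4) = 0.280489
T_n = 390 * 0.280489
= 109.4 ms


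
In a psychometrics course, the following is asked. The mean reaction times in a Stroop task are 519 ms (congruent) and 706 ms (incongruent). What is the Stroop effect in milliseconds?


Stroop effect = RT(incongruent) - RT(congruent)
= 706 - 519
= 187 ms


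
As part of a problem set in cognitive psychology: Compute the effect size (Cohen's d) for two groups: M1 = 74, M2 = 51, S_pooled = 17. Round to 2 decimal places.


Cohen's d = (M1 - M2) / S_pooled
= (74 - 51) / 17
= 23 / 17
= 1.35


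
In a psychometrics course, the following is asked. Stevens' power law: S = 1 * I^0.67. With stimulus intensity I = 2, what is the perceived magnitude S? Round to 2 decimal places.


S = 1 * 2^0.67
2^0.67 = 1.5911
S = 1 * 1.5911
= 1.59


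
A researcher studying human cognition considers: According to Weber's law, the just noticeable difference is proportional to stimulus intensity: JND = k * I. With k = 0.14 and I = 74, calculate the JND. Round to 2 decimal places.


JND = k * I
JND = 0.14 * 74
= 10.36


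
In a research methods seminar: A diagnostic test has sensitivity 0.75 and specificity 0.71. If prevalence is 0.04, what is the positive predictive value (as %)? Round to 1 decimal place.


PPV = (sens * prev) / (sens * prev + (1-spec) * (1-prev))
Numerator = 0.75 * 0.04 = 0.03
P(positive and no disease) = (1 - spec) * (1 - prev) = (1 - 0.71) * (1 - 0.04) = 0.2784
Denominator = 0.03 + 0.2784 = 0.3084
PPV = 0.03 / 0.3084 = 0.097276
As percentage = 9.7


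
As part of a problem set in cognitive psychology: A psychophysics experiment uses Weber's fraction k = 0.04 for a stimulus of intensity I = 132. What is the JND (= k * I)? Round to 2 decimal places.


JND = k * I
JND = 0.04 * 132
= 5.28


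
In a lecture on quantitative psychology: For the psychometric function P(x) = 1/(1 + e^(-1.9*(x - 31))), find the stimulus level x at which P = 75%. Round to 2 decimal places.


At P = 0.75: 0.75 = 1/(1 + e^(-k*(x-x0)))
Solving: e^(-k*(x-x0)) = 1/3
x = x0 + ln(3)/k
ln(3) = 1.0986
x = 31 + 1.0986/1.9
= 31 + 0.5782
= 31.58


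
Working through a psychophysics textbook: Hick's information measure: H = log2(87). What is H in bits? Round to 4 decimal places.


H = log2(n)
H = log2(87)
= 6.4429


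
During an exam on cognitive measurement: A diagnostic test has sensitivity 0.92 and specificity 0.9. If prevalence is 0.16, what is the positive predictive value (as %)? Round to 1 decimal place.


PPV = (sens * prev) / (sens * prev + (1-spec) * (1-prev))
Numerator = 0.92 * 0.16 = 0.1472
P(positive and no disease) = (1 - spec) * (1 - prev) = (1 - 0.9) * (1 - 0.16) = 0.084
Denominator = 0.1472 + 0.084 = 0.2312
PPV = 0.1472 / 0.2312 = 0.636678
As percentage = 63.7


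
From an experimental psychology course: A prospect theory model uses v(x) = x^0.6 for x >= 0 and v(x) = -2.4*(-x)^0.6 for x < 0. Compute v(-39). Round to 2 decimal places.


Since x = -39 < 0, use v(x) = -lambda*(-x)^alpha
(-x) = 39
39^0.6 = 9.0082
v(-39) = -2.4 * 9.0082
= -21.62


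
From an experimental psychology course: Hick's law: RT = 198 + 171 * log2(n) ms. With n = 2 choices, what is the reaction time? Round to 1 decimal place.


RT = 198 + 171 * log2(2)
log2(2) = 1.0
RT = 198 + 171 * 1.0
= 198 + 171.0
= 369.0 ms


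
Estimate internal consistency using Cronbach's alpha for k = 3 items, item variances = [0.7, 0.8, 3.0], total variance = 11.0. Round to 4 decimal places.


alpha = (k/(k-1)) * (1 - sum(s_i^2)/s_total^2)
sum(item variances) = 4.5
k/(k-1) = 3/2 = 1.5
1 - 4.5/11.0 = 1 - 0.409091 = 0.590909
alpha = 1.5 * 0.590909
= 0.8864


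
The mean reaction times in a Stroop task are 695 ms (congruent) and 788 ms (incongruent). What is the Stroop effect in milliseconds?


Stroop effect = RT(incongruent) - RT(congruent)
= 788 - 695
= 93 ms


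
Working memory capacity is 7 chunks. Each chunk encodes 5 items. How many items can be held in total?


Total items = chunks * items_per_chunk
= 7 * 5
= 35


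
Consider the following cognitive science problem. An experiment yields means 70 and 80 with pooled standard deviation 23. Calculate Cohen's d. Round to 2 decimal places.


Cohen's d = (M1 - M2) / S_pooled
= (70 - 80) / 23
= -10 / 23
= -0.43


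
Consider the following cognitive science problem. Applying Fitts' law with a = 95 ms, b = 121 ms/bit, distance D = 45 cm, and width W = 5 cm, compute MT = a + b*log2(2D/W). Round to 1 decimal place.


MT = 95 + 121 * log2(2*45/5)
2D/W = 18.0
log2(18.0) = 4.1699
MT = 95 + 121 * 4.1699
= 599.6 ms


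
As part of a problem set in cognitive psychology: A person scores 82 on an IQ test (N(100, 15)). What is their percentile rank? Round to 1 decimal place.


z = (IQ - mean) / SD
z = (82 - 100) / 15 = -1.2
Percentile = Phi(-1.2) * 100
Phi(-1.2) = 0.11507
= 11.5


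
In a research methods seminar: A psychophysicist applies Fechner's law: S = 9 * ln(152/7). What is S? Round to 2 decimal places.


S = 9 * ln(152/7)
I/I0 = 21.714286
ln(21.714286) = 3.078
S = 9 * 3.078
= 27.70


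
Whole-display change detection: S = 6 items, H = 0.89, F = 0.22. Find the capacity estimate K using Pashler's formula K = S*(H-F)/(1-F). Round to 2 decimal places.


K = S * (H - F) / (1 - F)
H - F = 0.67
1 - F = 0.78
K = 6 * 0.67 / 0.78
= 5.15


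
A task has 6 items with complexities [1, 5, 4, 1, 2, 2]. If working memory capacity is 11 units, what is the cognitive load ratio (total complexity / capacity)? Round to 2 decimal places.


Total complexity = 1 + 5 + 4 + 1 + 2 + 2 = 15
Load = total / capacity = 15 / 11
= 1.36


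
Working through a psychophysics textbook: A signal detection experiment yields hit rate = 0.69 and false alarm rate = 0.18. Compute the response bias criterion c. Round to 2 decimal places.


c = -0.5 * (z(HR) + z(FAR))
z(0.69) = 0.4959
z(0.18) = -0.9154
c = -0.5 * (0.4959 + -0.9154)
= -0.5 * -0.4195
= 0.21


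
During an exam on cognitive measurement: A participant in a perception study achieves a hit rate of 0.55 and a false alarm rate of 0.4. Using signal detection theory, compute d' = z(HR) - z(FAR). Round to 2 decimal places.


d' = z(HR) - z(FAR)
z(0.55) = 0.1257
z(0.4) = -0.2533
d' = 0.1257 - -0.2533
= 0.38


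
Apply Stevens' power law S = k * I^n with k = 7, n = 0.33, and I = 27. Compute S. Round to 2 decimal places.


S = 7 * 27^0.33
27^0.33 = 2.9672
S = 7 * 2.9672
= 20.77


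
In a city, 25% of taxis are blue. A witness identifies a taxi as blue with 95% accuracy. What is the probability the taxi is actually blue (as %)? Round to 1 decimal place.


P(blue | says blue) = P(says blue | blue)*P(blue) / [P(says blue | blue)*P(blue) + P(says blue | not blue)*P(not blue)]
Numerator = 0.95 * 0.25 = 0.2375
False identification = 0.05 * 0.75 = 0.0375
P = 0.2375 / (0.2375 + 0.0375)
= 0.2375 / 0.275
As percentage = 86.4


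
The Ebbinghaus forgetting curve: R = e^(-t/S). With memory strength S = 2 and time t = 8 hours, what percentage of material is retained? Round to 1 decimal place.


R = e^(-t/S)
-t/S = -8/2 = -4.0
R = e^(-4.0) = 0.018316
Percentage = 0.018316 * 100
= 1.8


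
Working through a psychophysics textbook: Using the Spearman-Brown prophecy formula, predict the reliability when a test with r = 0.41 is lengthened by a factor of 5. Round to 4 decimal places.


r_new = n*r / (1 + (n-1)*r)
Numerator = 5 * 0.41 = 2.05
Denominator = 1 + 4 * 0.41 = 2.64
r_new = 2.05 / 2.64
= 0.7765


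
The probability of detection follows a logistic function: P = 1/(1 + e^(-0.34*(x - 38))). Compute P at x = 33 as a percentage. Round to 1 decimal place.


P(x) = 1/(1 + e^(-0.34*(33 - 38)))
Exponent = -0.34 * -5 = 1.7
e^(1.7) = 5.473947
P = 1/(1 + 5.473947) = 0.154465
Percentage = 15.4


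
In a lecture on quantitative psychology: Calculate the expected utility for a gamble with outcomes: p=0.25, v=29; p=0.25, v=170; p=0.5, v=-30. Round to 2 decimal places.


EU = sum(p_i * v_i)
0.25 * 29 = 7.25
0.25 * 170 = 42.5
0.5 * -30 = -15.0
EU = 7.25 + 42.5 + -15.0
= 34.75


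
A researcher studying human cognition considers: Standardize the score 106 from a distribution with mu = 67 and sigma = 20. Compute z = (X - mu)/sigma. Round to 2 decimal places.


z = (X - mu) / sigma
= (106 - 67) / 20
= 39 / 20
= 1.95


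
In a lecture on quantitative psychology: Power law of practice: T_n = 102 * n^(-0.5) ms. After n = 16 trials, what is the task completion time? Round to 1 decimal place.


T_n = 102 * 16^(-0.5)
16^(-0.5) = 0.25
T_n = 102 * 0.25
= 25.5 ms


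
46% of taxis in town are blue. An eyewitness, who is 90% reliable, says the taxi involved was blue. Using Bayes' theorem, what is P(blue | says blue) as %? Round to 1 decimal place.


P(blue | says blue) = P(says blue | blue)*P(blue) / [P(says blue | blue)*P(blue) + P(says blue | not blue)*P(not blue)]
Numerator = 0.9 * 0.46 = 0.414
False identification = 0.1 * 0.54 = 0.054
P = 0.414 / (0.414 + 0.054)
= 0.414 / 0.468
As percentage = 88.5


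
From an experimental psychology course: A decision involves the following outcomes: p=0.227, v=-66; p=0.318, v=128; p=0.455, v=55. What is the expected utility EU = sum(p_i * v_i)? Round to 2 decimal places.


EU = sum(p_i * v_i)
0.227 * -66 = -14.982
0.318 * 128 = 40.704
0.455 * 55 = 25.025
EU = -14.982 + 40.704 + 25.025
= 50.75


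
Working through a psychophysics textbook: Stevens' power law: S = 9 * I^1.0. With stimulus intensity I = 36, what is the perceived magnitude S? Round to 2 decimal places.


S = 9 * 36^1.0
36^1.0 = 36.0
S = 9 * 36.0
= 324.00


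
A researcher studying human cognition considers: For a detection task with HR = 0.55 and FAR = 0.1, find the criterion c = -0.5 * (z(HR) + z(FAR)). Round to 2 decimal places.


c = -0.5 * (z(HR) + z(FAR))
z(0.55) = 0.1257
z(0.1) = -1.2816
c = -0.5 * (0.1257 + -1.2816)
= -0.5 * -1.1559
= 0.58


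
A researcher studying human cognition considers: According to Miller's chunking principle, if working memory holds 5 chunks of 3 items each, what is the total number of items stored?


Total items = chunks * items_per_chunk
= 5 * 3
= 15


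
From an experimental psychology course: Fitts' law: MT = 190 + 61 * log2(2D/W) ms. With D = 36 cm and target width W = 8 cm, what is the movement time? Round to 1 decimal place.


MT = 190 + 61 * log2(2*36/8)
2D/W = 9.0
log2(9.0) = 3.1699
MT = 190 + 61 * 3.1699
= 383.4 ms


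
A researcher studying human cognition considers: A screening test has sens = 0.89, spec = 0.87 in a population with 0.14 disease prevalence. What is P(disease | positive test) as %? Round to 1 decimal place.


PPV = (sens * prev) / (sens * prev + (1-spec) * (1-prev))
Numerator = 0.89 * 0.14 = 0.1246
P(positive and no disease) = (1 - spec) * (1 - prev) = (1 - 0.87) * (1 - 0.14) = 0.1118
Denominator = 0.1246 + 0.1118 = 0.2364
PPV = 0.1246 / 0.2364 = 0.527073
As percentage = 52.7


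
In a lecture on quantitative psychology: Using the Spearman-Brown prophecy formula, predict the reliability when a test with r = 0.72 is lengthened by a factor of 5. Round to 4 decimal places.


r_new = n*r / (1 + (n-1)*r)
Numerator = 5 * 0.72 = 3.6
Denominator = 1 + 4 * 0.72 = 3.88
r_new = 3.6 / 3.88
= 0.9278


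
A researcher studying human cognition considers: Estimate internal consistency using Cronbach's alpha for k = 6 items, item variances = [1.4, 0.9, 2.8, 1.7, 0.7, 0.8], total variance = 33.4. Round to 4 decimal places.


alpha = (k/(k-1)) * (1 - sum(s_i^2)/s_total^2)
sum(item variances) = 8.3
k/(k-1) = 6/5 = 1.2
1 - 8.3/33.4 = 1 - 0.248503 = 0.751497
alpha = 1.2 * 0.751497
= 0.9018


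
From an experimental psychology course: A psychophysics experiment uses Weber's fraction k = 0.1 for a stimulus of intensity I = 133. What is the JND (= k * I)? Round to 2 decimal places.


JND = k * I
JND = 0.1 * 133
= 13.30


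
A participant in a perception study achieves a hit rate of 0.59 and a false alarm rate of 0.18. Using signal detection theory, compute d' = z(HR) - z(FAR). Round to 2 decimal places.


d' = z(HR) - z(FAR)
z(0.59) = 0.2275
z(0.18) = -0.9154
d' = 0.2275 - -0.9154
= 1.14


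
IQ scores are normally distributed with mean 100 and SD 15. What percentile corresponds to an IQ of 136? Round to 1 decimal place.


z = (IQ - mean) / SD
z = (136 - 100) / 15 = 2.4
Percentile = Phi(2.4) * 100
Phi(2.4) = 0.991802
= 99.2


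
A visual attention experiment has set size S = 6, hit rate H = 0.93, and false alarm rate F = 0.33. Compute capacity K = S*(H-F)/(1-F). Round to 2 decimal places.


K = S * (H - F) / (1 - F)
H - F = 0.6
1 - F = 0.67
K = 6 * 0.6 / 0.67
= 5.37


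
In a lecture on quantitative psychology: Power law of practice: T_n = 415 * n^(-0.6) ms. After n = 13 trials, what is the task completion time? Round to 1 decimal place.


T_n = 415 * 13^(-0.6)
13^(-0.6) = 0.214602
T_n = 415 * 0.214602
= 89.1 ms


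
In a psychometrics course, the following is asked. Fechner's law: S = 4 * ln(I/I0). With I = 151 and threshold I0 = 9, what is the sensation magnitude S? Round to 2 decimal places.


S = 4 * ln(151/9)
I/I0 = 16.777778
ln(16.777778) = 2.8201
S = 4 * 2.8201
= 11.28


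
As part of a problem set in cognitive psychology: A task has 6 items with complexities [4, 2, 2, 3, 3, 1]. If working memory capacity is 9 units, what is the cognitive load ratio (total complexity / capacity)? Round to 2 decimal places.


Total complexity = 4 + 2 + 2 + 3 + 3 + 1 = 15
Load = total / capacity = 15 / 9
= 1.67


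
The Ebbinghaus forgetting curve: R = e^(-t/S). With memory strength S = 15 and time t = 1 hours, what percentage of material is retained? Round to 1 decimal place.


R = e^(-t/S)
-t/S = -1/15 = -0.066667
R = e^(-0.066667) = 0.935507
Percentage = 0.935507 * 100
= 93.6


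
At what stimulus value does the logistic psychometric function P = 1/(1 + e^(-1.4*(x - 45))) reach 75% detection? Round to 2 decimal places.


At P = 0.75: 0.75 = 1/(1 + e^(-k*(x-x0)))
Solving: e^(-k*(x-x0)) = 1/3
x = x0 + ln(3)/k
ln(3) = 1.0986
x = 45 + 1.0986/1.4
= 45 + 0.7847
= 45.78


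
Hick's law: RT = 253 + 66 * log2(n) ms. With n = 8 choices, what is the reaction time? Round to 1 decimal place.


RT = 253 + 66 * log2(8)
log2(8) = 3.0
RT = 253 + 66 * 3.0
= 253 + 198.0
= 451.0 ms


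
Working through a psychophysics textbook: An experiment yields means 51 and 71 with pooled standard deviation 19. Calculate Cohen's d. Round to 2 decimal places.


Cohen's d = (M1 - M2) / S_pooled
= (51 - 71) / 19
= -20 / 19
= -1.05


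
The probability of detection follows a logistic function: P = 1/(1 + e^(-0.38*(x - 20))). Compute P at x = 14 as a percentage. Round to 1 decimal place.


P(x) = 1/(1 + e^(-0.38*(14 - 20)))
Exponent = -0.38 * -6 = 2.28
e^(2.28) = 9.77668
P = 1/(1 + 9.77668) = 0.092793
Percentage = 9.3


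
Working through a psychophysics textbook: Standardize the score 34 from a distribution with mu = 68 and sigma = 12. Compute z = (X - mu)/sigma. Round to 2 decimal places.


z = (X - mu) / sigma
= (34 - 68) / 12
= -34 / 12
= -2.83


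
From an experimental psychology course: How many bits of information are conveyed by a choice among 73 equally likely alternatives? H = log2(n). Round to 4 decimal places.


H = log2(n)
H = log2(73)
= 6.1898


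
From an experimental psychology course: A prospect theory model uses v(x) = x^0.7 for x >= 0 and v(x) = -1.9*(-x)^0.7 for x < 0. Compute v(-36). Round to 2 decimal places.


Since x = -36 < 0, use v(x) = -lambda*(-x)^alpha
(-x) = 36
36^0.7 = 12.286
v(-36) = -1.9 * 12.286
= -23.34


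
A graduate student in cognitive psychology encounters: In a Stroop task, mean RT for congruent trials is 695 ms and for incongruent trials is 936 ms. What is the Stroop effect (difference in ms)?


Stroop effect = RT(incongruent) - RT(congruent)
= 936 - 695
= 241 ms


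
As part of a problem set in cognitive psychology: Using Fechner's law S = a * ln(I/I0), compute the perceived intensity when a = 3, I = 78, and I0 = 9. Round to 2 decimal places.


S = 3 * ln(78/9)
I/I0 = 8.666667
ln(8.666667) = 2.1595
S = 3 * 2.1595
= 6.48


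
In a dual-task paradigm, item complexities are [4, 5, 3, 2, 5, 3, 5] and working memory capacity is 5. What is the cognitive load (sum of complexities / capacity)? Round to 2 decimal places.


Total complexity = 4 + 5 + 3 + 2 + 5 + 3 + 5 = 27
Load = total / capacity = 27 / 5
= 5.40


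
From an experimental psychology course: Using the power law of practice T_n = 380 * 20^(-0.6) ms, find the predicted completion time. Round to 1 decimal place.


T_n = 380 * 20^(-0.6)
20^(-0.6) = 0.165723
T_n = 380 * 0.165723
= 63.0 ms


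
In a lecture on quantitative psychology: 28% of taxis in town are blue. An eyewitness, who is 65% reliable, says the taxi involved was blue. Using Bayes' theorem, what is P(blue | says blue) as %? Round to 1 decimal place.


P(blue | says blue) = P(says blue | blue)*P(blue) / [P(says blue | blue)*P(blue) + P(says blue | not blue)*P(not blue)]
Numerator = 0.65 * 0.28 = 0.182
False identification = 0.35 * 0.72 = 0.252
P = 0.182 / (0.182 + 0.252)
= 0.182 / 0.434
As percentage = 41.9


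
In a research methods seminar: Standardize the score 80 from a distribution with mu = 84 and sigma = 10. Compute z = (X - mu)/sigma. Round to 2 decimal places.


z = (X - mu) / sigma
= (80 - 84) / 10
= -4 / 10
= -0.40


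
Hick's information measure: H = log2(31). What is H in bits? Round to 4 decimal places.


H = log2(n)
H = log2(31)
= 4.9542


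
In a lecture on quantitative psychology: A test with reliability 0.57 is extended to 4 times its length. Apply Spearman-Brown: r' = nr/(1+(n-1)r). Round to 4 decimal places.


r_new = n*r / (1 + (n-1)*r)
Numerator = 4 * 0.57 = 2.28
Denominator = 1 + 3 * 0.57 = 2.71
r_new = 2.28 / 2.71
= 0.8413


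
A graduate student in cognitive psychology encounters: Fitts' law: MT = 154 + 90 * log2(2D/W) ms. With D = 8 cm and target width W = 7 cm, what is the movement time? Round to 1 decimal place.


MT = 154 + 90 * log2(2*8/7)
2D/W = 2.285714
log2(2.285714) = 1.1926
MT = 154 + 90 * 1.1926
= 261.3 ms


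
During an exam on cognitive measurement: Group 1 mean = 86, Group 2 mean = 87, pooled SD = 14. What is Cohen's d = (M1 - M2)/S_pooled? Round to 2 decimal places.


Cohen's d = (M1 - M2) / S_pooled
= (86 - 87) / 14
= -1 / 14
= -0.07


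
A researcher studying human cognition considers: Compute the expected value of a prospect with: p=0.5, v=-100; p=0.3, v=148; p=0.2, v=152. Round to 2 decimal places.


EU = sum(p_i * v_i)
0.5 * -100 = -50.0
0.3 * 148 = 44.4
0.2 * 152 = 30.4
EU = -50.0 + 44.4 + 30.4
= 24.80


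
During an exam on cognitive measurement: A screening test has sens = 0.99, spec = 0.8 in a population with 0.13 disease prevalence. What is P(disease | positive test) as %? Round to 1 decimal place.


PPV = (sens * prev) / (sens * prev + (1-spec) * (1-prev))
Numerator = 0.99 * 0.13 = 0.1287
P(positive and no disease) = (1 - spec) * (1 - prev) = (1 - 0.8) * (1 - 0.13) = 0.174
Denominator = 0.1287 + 0.174 = 0.3027
PPV = 0.1287 / 0.3027 = 0.425173
As percentage = 42.5


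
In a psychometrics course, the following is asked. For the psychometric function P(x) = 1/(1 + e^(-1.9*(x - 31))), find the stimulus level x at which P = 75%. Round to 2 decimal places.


At P = 0.75: 0.75 = 1/(1 + e^(-k*(x-x0)))
Solving: e^(-k*(x-x0)) = 1/3
x = x0 + ln(3)/k
ln(3) = 1.0986
x = 31 + 1.0986/1.9
= 31 + 0.5782
= 31.58


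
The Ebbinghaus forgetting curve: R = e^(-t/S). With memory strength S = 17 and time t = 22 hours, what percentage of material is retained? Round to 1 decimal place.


R = e^(-t/S)
-t/S = -22/17 = -1.294118
R = e^(-1.294118) = 0.27414
Percentage = 0.27414 * 100
= 27.4


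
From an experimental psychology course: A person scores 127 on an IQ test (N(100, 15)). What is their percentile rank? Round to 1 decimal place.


z = (IQ - mean) / SD
z = (127 - 100) / 15 = 1.8
Percentile = Phi(1.8) * 100
Phi(1.8) = 0.96407
= 96.4


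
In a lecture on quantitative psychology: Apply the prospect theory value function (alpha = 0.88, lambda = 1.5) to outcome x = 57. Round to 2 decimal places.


Since x = 57 >= 0, use v(x) = x^0.88
57^0.88 = 35.0889
v(57) = 35.09


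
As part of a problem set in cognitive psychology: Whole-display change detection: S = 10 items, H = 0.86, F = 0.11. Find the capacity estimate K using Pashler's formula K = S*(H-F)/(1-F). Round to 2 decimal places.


K = S * (H - F) / (1 - F)
H - F = 0.75
1 - F = 0.89
K = 10 * 0.75 / 0.89
= 8.43


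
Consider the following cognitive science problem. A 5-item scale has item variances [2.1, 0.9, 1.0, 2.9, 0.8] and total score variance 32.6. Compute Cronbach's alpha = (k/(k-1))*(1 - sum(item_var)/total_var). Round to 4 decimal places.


alpha = (k/(k-1)) * (1 - sum(s_i^2)/s_total^2)
sum(item variances) = 7.7
k/(k-1) = 5/4 = 1.25
1 - 7.7/32.6 = 1 - 0.236196 = 0.763804
alpha = 1.25 * 0.763804
= 0.9548


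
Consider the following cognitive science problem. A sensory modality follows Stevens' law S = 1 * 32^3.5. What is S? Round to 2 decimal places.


S = 1 * 32^3.5
32^3.5 = 185363.8
S = 1 * 185363.8
= 185363.80


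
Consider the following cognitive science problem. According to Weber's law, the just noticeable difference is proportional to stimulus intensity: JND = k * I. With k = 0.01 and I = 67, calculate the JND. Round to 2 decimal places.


JND = k * I
JND = 0.01 * 67
= 0.67


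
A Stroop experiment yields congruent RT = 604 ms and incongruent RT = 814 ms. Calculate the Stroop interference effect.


Stroop effect = RT(incongruent) - RT(congruent)
= 814 - 604
= 210 ms


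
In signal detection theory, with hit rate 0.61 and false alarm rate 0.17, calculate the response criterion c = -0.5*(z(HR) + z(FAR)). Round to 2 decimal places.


c = -0.5 * (z(HR) + z(FAR))
z(0.61) = 0.2793
z(0.17) = -0.9542
c = -0.5 * (0.2793 + -0.9542)
= -0.5 * -0.6749
= 0.34


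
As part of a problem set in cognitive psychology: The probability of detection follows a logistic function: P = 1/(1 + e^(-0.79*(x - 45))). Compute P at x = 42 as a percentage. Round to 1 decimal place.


P(x) = 1/(1 + e^(-0.79*(42 - 45)))
Exponent = -0.79 * -3 = 2.37
e^(2.37) = 10.697392
P = 1/(1 + 10.697392) = 0.085489
Percentage = 8.5


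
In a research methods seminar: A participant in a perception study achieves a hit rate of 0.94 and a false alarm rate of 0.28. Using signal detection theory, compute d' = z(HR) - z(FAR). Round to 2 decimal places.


d' = z(HR) - z(FAR)
z(0.94) = 1.5548
z(0.28) = -0.5828
d' = 1.5548 - -0.5828
= 2.14


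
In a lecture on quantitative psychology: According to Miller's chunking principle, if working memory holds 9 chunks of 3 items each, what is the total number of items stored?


Total items = chunks * items_per_chunk
= 9 * 3
= 27


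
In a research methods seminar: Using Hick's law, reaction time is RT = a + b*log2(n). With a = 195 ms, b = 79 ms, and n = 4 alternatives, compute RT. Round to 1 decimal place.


RT = 195 + 79 * log2(4)
log2(4) = 2.0
RT = 195 + 79 * 2.0
= 195 + 158.0
= 353.0 ms


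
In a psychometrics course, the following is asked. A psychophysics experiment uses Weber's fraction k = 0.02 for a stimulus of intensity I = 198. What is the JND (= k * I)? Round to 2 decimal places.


JND = k * I
JND = 0.02 * 198
= 3.96


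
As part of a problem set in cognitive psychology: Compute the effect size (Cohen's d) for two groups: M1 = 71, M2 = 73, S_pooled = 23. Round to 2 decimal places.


Cohen's d = (M1 - M2) / S_pooled
= (71 - 73) / 23
= -2 / 23
= -0.09


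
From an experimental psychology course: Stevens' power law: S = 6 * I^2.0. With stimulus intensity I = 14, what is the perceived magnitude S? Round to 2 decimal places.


S = 6 * 14^2.0
14^2.0 = 196.0
S = 6 * 196.0
= 1176.00


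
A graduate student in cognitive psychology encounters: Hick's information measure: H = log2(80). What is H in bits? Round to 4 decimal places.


H = log2(n)
H = log2(80)
= 6.3219


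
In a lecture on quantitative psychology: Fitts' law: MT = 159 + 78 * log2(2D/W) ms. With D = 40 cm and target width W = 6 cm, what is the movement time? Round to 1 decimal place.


MT = 159 + 78 * log2(2*40/6)
2D/W = 13.333333
log2(13.333333) = 3.737
MT = 159 + 78 * 3.737
= 450.5 ms


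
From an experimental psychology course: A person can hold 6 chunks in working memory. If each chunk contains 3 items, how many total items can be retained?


Total items = chunks * items_per_chunk
= 6 * 3
= 18


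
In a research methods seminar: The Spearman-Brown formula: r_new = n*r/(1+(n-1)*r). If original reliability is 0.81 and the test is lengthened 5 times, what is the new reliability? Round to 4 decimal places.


r_new = n*r / (1 + (n-1)*r)
Numerator = 5 * 0.81 = 4.05
Denominator = 1 + 4 * 0.81 = 4.24
r_new = 4.05 / 4.24
= 0.9552


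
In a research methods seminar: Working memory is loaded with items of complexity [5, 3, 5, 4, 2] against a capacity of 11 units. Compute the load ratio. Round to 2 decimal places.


Total complexity = 5 + 3 + 5 + 4 + 2 = 19
Load = total / capacity = 19 / 11
= 1.73


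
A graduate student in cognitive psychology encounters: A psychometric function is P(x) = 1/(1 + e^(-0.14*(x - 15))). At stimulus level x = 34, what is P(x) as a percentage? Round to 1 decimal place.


P(x) = 1/(1 + e^(-0.14*(34 - 15)))
Exponent = -0.14 * 19 = -2.66
e^(-2.66) = 0.069948
P = 1/(1 + 0.069948) = 0.934625
Percentage = 93.5


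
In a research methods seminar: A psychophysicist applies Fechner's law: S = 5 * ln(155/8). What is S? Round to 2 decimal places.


S = 5 * ln(155/8)
I/I0 = 19.375
ln(19.375) = 2.964
S = 5 * 2.964
= 14.82


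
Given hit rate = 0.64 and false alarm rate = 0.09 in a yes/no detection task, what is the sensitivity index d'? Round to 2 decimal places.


d' = z(HR) - z(FAR)
z(0.64) = 0.3585
z(0.09) = -1.3408
d' = 0.3585 - -1.3408
= 1.70


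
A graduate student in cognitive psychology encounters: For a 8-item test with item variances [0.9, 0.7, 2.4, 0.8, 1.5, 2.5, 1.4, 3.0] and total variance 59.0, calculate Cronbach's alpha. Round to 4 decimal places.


alpha = (k/(k-1)) * (1 - sum(s_i^2)/s_total^2)
sum(item variances) = 13.2
k/(k-1) = 8/7 = 1.142857
1 - 13.2/59.0 = 1 - 0.223729 = 0.776271
alpha = 1.142857 * 0.776271
= 0.8872
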